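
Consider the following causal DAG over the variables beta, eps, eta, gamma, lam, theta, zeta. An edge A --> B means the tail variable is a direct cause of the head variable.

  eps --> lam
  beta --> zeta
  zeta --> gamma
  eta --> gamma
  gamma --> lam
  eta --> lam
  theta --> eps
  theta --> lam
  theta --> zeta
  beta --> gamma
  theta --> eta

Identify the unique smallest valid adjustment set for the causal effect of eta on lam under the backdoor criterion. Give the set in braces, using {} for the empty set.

Variables eligible for adjustment (non-descendants of eta, excluding eta and lam): {beta, eps, theta, zeta}.
Backdoor paths from eta to lam:
  P1: eta <- theta -> eps -> lam
  P2: eta <- theta -> zeta <- beta -> gamma -> lam
  P3: eta <- theta -> zeta -> gamma -> lam
  P4: eta <- theta -> lam
The empty set is not sufficient: P1 (eta <- theta -> eps -> lam) has no collider blocking it and no conditioned non-collider, so it is open.
Try {theta}:
  P1: blocked at fork node theta ∈ conditioning set.
  P2: blocked at fork node theta ∈ conditioning set.
  P3: blocked at fork node theta ∈ conditioning set.
  P4: blocked at fork node theta ∈ conditioning set.
{theta} contains no descendant of eta and blocks every backdoor path.
No other singleton works — e.g. {eps} leaves P3 open — so {theta} is the unique smallest valid adjustment set.

{theta}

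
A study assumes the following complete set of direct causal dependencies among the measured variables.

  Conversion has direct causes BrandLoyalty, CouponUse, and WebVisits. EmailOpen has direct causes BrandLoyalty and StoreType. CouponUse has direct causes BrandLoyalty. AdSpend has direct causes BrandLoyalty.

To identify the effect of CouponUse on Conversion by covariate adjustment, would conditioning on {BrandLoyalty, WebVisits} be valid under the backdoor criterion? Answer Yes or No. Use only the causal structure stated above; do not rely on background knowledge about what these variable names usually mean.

Backdoor paths from CouponUse to Conversion (paths whose first edge points into CouponUse):
  P1: CouponUse <- BrandLoyalty -> Conversion
Condition 1 (no descendant of CouponUse in the set): holds — descendants of CouponUse are {Conversion}; none are in {BrandLoyalty, WebVisits}.
Condition 2 (every backdoor path blocked by {BrandLoyalty, WebVisits}):
  P1: blocked at fork node BrandLoyalty ∈ conditioning set.
{BrandLoyalty, WebVisits} satisfies the backdoor criterion.

Yes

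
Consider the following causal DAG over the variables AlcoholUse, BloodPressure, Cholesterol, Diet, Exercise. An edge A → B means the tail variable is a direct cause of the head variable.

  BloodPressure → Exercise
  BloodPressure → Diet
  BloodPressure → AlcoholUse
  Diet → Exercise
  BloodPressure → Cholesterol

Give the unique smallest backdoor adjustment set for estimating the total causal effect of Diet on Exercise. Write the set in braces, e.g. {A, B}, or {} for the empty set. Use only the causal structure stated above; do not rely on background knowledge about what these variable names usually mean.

Variables eligible for adjustment (non-descendants of Diet, excluding Diet and Exercise): {AlcoholUse, BloodPressure, Cholesterol}.
Backdoor paths from Diet to Exercise:
  P1: Diet <- BloodPressure -> Exercise
The empty set is not sufficient: P1 (Diet <- BloodPressure -> Exercise) has no collider blocking it and no conditioned non-collider, so it is open.
Try {BloodPressure}:
  P1: blocked at fork node BloodPressure ∈ conditioning set.
{BloodPressure} contains no descendant of Diet and blocks every backdoor path.
No other singleton works — e.g. {Cholesterol} leaves P1 open — so {BloodPressure} is the unique smallest valid adjustment set.

{BloodPressure}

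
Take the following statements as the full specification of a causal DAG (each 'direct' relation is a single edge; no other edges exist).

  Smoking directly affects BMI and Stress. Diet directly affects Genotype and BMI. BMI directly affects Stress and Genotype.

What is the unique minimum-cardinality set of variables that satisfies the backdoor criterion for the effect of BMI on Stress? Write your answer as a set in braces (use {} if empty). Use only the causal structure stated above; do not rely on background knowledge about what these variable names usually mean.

{Smoking}

Variables eligible for adjustment (non-descendants of BMI, excluding BMI and Stress): {Diet, Smoking}.
Backdoor paths from BMI to Stress:
  P1: BMI <- Smoking -> Stress
The empty set is not sufficient: P1 (BMI <- Smoking -> Stress) has no collider blocking it and no conditioned non-collider, so it is open.
Try {Smoking}:
  P1: blocked at fork node Smoking ∈ conditioning set.
{Smoking} contains no descendant of BMI and blocks every backdoor path.
No other singleton works — e.g. {Diet} leaves P1 open — so {Smoking} is the unique smallest valid adjustment set.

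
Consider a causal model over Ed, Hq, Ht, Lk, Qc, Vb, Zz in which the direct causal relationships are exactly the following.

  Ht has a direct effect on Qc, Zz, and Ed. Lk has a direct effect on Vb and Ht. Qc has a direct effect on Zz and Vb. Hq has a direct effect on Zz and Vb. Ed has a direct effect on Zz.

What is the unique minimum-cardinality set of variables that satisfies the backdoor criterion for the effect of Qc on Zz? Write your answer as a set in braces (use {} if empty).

Variables eligible for adjustment (non-descendants of Qc, excluding Qc and Zz): {Ed, Hq, Ht, Lk}.
Backdoor paths from Qc to Zz:
  P1: Qc <- Ht <- Lk -> Vb <- Hq -> Zz
  P2: Qc <- Ht -> Ed -> Zz
  P3: Qc <- Ht -> Zz
The empty set is not sufficient: P2 (Qc <- Ht -> Ed -> Zz) has no collider blocking it and no conditioned non-collider, so it is open.
Try {Ht}:
  P1: blocked at chain node Ht ∈ conditioning set.
  P2: blocked at fork node Ht ∈ conditioning set.
  P3: blocked at fork node Ht ∈ conditioning set.
{Ht} contains no descendant of Qc and blocks every backdoor path.
No other singleton works — e.g. {Hq} leaves P2 open — so {Ht} is the unique smallest valid adjustment set.

{Ht}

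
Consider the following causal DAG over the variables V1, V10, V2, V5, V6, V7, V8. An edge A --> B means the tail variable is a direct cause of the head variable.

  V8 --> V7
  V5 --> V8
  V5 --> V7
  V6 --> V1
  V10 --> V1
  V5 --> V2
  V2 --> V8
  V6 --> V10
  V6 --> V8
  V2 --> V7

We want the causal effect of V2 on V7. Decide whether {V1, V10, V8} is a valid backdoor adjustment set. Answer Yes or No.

No

Backdoor paths from V2 to V7 (paths whose first edge points into V2):
  P1: V2 <- V5 -> V8 -> V7
  P2: V2 <- V5 -> V7
Condition 1 (no descendant of V2 in the set): FAILS — V8 is a descendant of V2.
Condition 2 (every backdoor path blocked by {V1, V10, V8}):
  P1: blocked at chain node V8 ∈ conditioning set.
  P2: open — no interior node is in the conditioning set.
{V1, V10, V8} does not satisfy the backdoor criterion.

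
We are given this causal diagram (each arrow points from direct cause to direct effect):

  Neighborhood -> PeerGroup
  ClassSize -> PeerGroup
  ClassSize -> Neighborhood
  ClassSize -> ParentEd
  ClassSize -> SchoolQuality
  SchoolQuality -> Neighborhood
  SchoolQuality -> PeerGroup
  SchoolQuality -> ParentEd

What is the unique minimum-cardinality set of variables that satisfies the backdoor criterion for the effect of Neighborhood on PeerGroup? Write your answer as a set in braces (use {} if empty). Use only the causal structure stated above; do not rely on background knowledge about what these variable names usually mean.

{ClassSize, SchoolQuality}

Variables eligible for adjustment (non-descendants of Neighborhood, excluding Neighborhood and PeerGroup): {ClassSize, ParentEd, SchoolQuality}.
Backdoor paths from Neighborhood to PeerGroup:
  P1: Neighborhood <- ClassSize -> SchoolQuality -> PeerGroup
  P2: Neighborhood <- ClassSize -> ParentEd <- SchoolQuality -> PeerGroup
  P3: Neighborhood <- ClassSize -> PeerGroup
  P4: Neighborhood <- SchoolQuality <- ClassSize -> PeerGroup
  P5: Neighborhood <- SchoolQuality -> ParentEd <- ClassSize -> PeerGroup
  P6: Neighborhood <- SchoolQuality -> PeerGroup
The empty set is not sufficient: P1 (Neighborhood <- ClassSize -> SchoolQuality -> PeerGroup) has no collider blocking it and no conditioned non-collider, so it is open.
Try {ClassSize, SchoolQuality}:
  P1: blocked at fork node ClassSize ∈ conditioning set.
  P2: blocked at fork node ClassSize ∈ conditioning set.
  P3: blocked at fork node ClassSize ∈ conditioning set.
  P4: blocked at chain node SchoolQuality ∈ conditioning set.
  P5: blocked at fork node SchoolQuality ∈ conditioning set.
  P6: blocked at fork node SchoolQuality ∈ conditioning set.
{ClassSize, SchoolQuality} contains no descendant of Neighborhood and blocks every backdoor path.
Every element of {ClassSize, SchoolQuality} is needed (dropping ClassSize leaves P3 open; dropping SchoolQuality leaves P6 open), so no proper subset is valid.
Among all size-2 subsets of the eligible variables, only {ClassSize, SchoolQuality} blocks every backdoor path, so it is the unique smallest valid adjustment set.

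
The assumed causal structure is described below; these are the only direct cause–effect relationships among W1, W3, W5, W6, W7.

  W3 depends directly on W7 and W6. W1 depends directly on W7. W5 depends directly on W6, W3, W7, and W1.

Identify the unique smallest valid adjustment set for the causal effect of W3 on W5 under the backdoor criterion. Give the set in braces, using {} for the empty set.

{W6, W7}

Variables eligible for adjustment (non-descendants of W3, excluding W3 and W5): {W1, W6, W7}.
Backdoor paths from W3 to W5:
  P1: W3 <- W7 -> W1 -> W5
  P2: W3 <- W7 -> W5
  P3: W3 <- W6 -> W5
The empty set is not sufficient: P1 (W3 <- W7 -> W1 -> W5) has no collider blocking it and no conditioned non-collider, so it is open.
Try {W6, W7}:
  P1: blocked at fork node W7 ∈ conditioning set.
  P2: blocked at fork node W7 ∈ conditioning set.
  P3: blocked at fork node W6 ∈ conditioning set.
{W6, W7} contains no descendant of W3 and blocks every backdoor path.
Every element of {W6, W7} is needed (dropping W6 leaves P3 open; dropping W7 leaves P1 open), so no proper subset is valid.
Among all size-2 subsets of the eligible variables, only {W6, W7} blocks every backdoor path, so it is the unique smallest valid adjustment set.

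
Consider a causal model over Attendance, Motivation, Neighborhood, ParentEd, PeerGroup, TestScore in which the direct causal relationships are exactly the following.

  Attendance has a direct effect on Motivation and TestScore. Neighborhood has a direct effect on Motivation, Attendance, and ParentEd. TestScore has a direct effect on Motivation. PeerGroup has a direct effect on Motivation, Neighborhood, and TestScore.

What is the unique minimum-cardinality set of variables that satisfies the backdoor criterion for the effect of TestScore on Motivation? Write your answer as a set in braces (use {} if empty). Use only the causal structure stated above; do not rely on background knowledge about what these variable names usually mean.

{Attendance, PeerGroup}

Variables eligible for adjustment (non-descendants of TestScore, excluding TestScore and Motivation): {Attendance, Neighborhood, ParentEd, PeerGroup}.
Backdoor paths from TestScore to Motivation:
  P1: TestScore <- PeerGroup -> Neighborhood -> Attendance -> Motivation
  P2: TestScore <- PeerGroup -> Neighborhood -> Motivation
  P3: TestScore <- PeerGroup -> Motivation
  P4: TestScore <- Attendance <- Neighborhood <- PeerGroup -> Motivation
  P5: TestScore <- Attendance <- Neighborhood -> Motivation
  P6: TestScore <- Attendance -> Motivation
The empty set is not sufficient: P1 (TestScore <- PeerGroup -> Neighborhood -> Attendance -> Motivation) has no collider blocking it and no conditioned non-collider, so it is open.
Try {Attendance, PeerGroup}:
  P1: blocked at fork node PeerGroup ∈ conditioning set.
  P2: blocked at fork node PeerGroup ∈ conditioning set.
  P3: blocked at fork node PeerGroup ∈ conditioning set.
  P4: blocked at chain node Attendance ∈ conditioning set.
  P5: blocked at chain node Attendance ∈ conditioning set.
  P6: blocked at fork node Attendance ∈ conditioning set.
{Attendance, PeerGroup} contains no descendant of TestScore and blocks every backdoor path.
Every element of {Attendance, PeerGroup} is needed (dropping Attendance leaves P5 open; dropping PeerGroup leaves P2 open), so no proper subset is valid.
Among all size-2 subsets of the eligible variables, only {Attendance, PeerGroup} blocks every backdoor path, so it is the unique smallest valid adjustment set.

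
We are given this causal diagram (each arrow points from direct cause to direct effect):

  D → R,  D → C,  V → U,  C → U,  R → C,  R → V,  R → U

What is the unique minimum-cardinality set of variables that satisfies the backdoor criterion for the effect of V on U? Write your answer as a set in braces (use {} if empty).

Variables eligible for adjustment (non-descendants of V, excluding V and U): {C, D, R}.
Backdoor paths from V to U:
  P1: V <- R <- D -> C -> U
  P2: V <- R -> C -> U
  P3: V <- R -> U
The empty set is not sufficient: P1 (V <- R <- D -> C -> U) has no collider blocking it and no conditioned non-collider, so it is open.
Try {R}:
  P1: blocked at chain node R ∈ conditioning set.
  P2: blocked at fork node R ∈ conditioning set.
  P3: blocked at fork node R ∈ conditioning set.
{R} contains no descendant of V and blocks every backdoor path.
No other singleton works — e.g. {D} leaves P2 open — so {R} is the unique smallest valid adjustment set.

{R}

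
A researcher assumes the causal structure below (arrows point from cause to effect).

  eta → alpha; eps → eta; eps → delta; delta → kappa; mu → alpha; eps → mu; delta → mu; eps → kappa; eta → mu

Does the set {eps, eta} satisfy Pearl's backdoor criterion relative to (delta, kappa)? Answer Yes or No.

Yes

Backdoor paths from delta to kappa (paths whose first edge points into delta):
  P1: delta <- eps -> kappa
Condition 1 (no descendant of delta in the set): holds — descendants of delta are {alpha, kappa, mu}; none are in {eps, eta}.
Condition 2 (every backdoor path blocked by {eps, eta}):
  P1: blocked at fork node eps ∈ conditioning set.
{eps, eta} satisfies the backdoor criterion.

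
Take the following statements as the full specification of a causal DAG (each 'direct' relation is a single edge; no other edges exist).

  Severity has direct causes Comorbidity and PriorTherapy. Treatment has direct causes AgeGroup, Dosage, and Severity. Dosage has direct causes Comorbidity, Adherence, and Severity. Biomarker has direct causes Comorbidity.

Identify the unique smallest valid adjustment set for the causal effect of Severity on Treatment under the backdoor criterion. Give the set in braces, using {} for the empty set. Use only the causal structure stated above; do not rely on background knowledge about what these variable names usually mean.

Variables eligible for adjustment (non-descendants of Severity, excluding Severity and Treatment): {Adherence, AgeGroup, Biomarker, Comorbidity, PriorTherapy}.
Backdoor paths from Severity to Treatment:
  P1: Severity <- Comorbidity -> Dosage -> Treatment
The empty set is not sufficient: P1 (Severity <- Comorbidity -> Dosage -> Treatment) has no collider blocking it and no conditioned non-collider, so it is open.
Try {Comorbidity}:
  P1: blocked at fork node Comorbidity ∈ conditioning set.
{Comorbidity} contains no descendant of Severity and blocks every backdoor path.
No other singleton works — e.g. {Adherence} leaves P1 open — so {Comorbidity} is the unique smallest valid adjustment set.

{Comorbidity}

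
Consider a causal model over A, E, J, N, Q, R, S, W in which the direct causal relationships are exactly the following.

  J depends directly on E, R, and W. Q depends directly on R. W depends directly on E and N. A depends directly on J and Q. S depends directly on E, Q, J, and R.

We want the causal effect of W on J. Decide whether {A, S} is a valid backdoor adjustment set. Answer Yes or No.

No

Backdoor paths from W to J (paths whose first edge points into W):
  P1: W <- E -> J
  P2: W <- E -> S <- R -> J
  P3: W <- E -> S <- R -> Q -> A <- J
  P4: W <- E -> S <- J
  P5: W <- E -> S <- Q <- R -> J
  P6: W <- E -> S <- Q -> A <- J
Condition 1 (no descendant of W in the set): FAILS — A and S are descendants of W.
Condition 2 (every backdoor path blocked by {A, S}):
  P1: open — no interior node is in the conditioning set.
  P2: open — collider(s) S are conditioned on (or have a conditioned descendant) and no non-collider on the path is in the set.
  P3: open — collider(s) S, A are conditioned on (or have a conditioned descendant) and no non-collider on the path is in the set.
  P4: open — collider(s) S are conditioned on (or have a conditioned descendant) and no non-collider on the path is in the set.
  P5: open — collider(s) S are conditioned on (or have a conditioned descendant) and no non-collider on the path is in the set.
  P6: open — collider(s) S, A are conditioned on (or have a conditioned descendant) and no non-collider on the path is in the set.
{A, S} does not satisfy the backdoor criterion.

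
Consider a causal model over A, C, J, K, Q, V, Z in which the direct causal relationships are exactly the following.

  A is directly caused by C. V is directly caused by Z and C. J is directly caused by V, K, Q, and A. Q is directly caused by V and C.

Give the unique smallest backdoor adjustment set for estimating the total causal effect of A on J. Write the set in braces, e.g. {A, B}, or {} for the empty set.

{C}

Variables eligible for adjustment (non-descendants of A, excluding A and J): {C, K, Q, V, Z}.
Backdoor paths from A to J:
  P1: A <- C -> V -> Q -> J
  P2: A <- C -> V -> J
  P3: A <- C -> Q <- V -> J
  P4: A <- C -> Q -> J
The empty set is not sufficient: P1 (A <- C -> V -> Q -> J) has no collider blocking it and no conditioned non-collider, so it is open.
Try {C}:
  P1: blocked at fork node C ∈ conditioning set.
  P2: blocked at fork node C ∈ conditioning set.
  P3: blocked at fork node C ∈ conditioning set.
  P4: blocked at fork node C ∈ conditioning set.
{C} contains no descendant of A and blocks every backdoor path.
No other singleton works — e.g. {Z} leaves P1 open — so {C} is the unique smallest valid adjustment set.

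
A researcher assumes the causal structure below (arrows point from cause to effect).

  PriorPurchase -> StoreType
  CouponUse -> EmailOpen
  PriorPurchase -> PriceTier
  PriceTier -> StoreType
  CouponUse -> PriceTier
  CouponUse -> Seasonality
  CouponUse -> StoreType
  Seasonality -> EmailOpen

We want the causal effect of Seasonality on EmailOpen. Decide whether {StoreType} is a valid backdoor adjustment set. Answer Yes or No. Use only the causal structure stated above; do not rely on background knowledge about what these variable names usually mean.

Backdoor paths from Seasonality to EmailOpen (paths whose first edge points into Seasonality):
  P1: Seasonality <- CouponUse -> EmailOpen
Condition 1 (no descendant of Seasonality in the set): holds — descendants of Seasonality are {EmailOpen}; none are in {StoreType}.
Condition 2 (every backdoor path blocked by {StoreType}):
  P1: open — no interior node is in the conditioning set.
{StoreType} does not satisfy the backdoor criterion.

No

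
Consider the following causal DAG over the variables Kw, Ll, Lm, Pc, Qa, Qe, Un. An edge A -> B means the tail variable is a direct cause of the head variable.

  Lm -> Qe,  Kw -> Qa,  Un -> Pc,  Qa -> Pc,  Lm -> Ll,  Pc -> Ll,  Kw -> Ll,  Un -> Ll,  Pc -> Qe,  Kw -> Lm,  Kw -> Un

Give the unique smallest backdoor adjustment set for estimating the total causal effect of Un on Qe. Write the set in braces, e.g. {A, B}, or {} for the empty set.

{Kw}

Variables eligible for adjustment (non-descendants of Un, excluding Un and Qe): {Kw, Lm, Qa}.
Backdoor paths from Un to Qe:
  P1: Un <- Kw -> Qa -> Pc -> Qe
  P2: Un <- Kw -> Qa -> Pc -> Ll <- Lm -> Qe
  P3: Un <- Kw -> Lm -> Qe
  P4: Un <- Kw -> Lm -> Ll <- Pc -> Qe
  P5: Un <- Kw -> Ll <- Pc -> Qe
  P6: Un <- Kw -> Ll <- Lm -> Qe
The empty set is not sufficient: P1 (Un <- Kw -> Qa -> Pc -> Qe) has no collider blocking it and no conditioned non-collider, so it is open.
Try {Kw}:
  P1: blocked at fork node Kw ∈ conditioning set.
  P2: blocked at fork node Kw ∈ conditioning set.
  P3: blocked at fork node Kw ∈ conditioning set.
  P4: blocked at fork node Kw ∈ conditioning set.
  P5: blocked at fork node Kw ∈ conditioning set.
  P6: blocked at fork node Kw ∈ conditioning set.
{Kw} contains no descendant of Un and blocks every backdoor path.
No other singleton works — e.g. {Qa} leaves P3 open — so {Kw} is the unique smallest valid adjustment set.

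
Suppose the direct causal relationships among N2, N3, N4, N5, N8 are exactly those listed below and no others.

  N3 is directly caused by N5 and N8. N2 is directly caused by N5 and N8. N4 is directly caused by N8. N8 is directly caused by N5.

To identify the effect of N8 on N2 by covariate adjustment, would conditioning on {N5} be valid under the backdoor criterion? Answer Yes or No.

Yes

Backdoor paths from N8 to N2 (paths whose first edge points into N8):
  P1: N8 <- N5 -> N2
Condition 1 (no descendant of N8 in the set): holds — descendants of N8 are {N2, N3, N4}; none are in {N5}.
Condition 2 (every backdoor path blocked by {N5}):
  P1: blocked at fork node N5 ∈ conditioning set.
{N5} satisfies the backdoor criterion.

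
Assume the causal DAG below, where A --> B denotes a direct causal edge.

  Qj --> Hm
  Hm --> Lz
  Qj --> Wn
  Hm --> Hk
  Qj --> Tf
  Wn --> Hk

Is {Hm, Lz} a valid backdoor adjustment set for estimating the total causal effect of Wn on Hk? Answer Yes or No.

Backdoor paths from Wn to Hk (paths whose first edge points into Wn):
  P1: Wn <- Qj -> Hm -> Hk
Condition 1 (no descendant of Wn in the set): holds — descendants of Wn are {Hk}; none are in {Hm, Lz}.
Condition 2 (every backdoor path blocked by {Hm, Lz}):
  P1: blocked at chain node Hm ∈ conditioning set.
{Hm, Lz} satisfies the backdoor criterion.

Yes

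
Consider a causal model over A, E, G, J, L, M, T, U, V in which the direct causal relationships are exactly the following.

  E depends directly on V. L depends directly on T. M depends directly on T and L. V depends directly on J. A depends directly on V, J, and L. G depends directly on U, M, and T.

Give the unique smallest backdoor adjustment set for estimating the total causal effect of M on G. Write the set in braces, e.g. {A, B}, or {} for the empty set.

Variables eligible for adjustment (non-descendants of M, excluding M and G): {A, E, J, L, T, U, V}.
Backdoor paths from M to G:
  P1: M <- T -> G
  P2: M <- L <- T -> G
The empty set is not sufficient: P1 (M <- T -> G) has no collider blocking it and no conditioned non-collider, so it is open.
Try {T}:
  P1: blocked at fork node T ∈ conditioning set.
  P2: blocked at fork node T ∈ conditioning set.
{T} contains no descendant of M and blocks every backdoor path.
No other singleton works — e.g. {U} leaves P1 open — so {T} is the unique smallest valid adjustment set.

{T}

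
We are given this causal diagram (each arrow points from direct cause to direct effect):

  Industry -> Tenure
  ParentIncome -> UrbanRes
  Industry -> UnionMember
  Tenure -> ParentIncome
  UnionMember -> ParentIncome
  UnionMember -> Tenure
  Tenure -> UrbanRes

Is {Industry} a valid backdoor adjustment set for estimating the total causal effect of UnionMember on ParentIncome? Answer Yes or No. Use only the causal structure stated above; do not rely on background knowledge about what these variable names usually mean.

Yes

Backdoor paths from UnionMember to ParentIncome (paths whose first edge points into UnionMember):
  P1: UnionMember <- Industry -> Tenure -> ParentIncome
  P2: UnionMember <- Industry -> Tenure -> UrbanRes <- ParentIncome
Condition 1 (no descendant of UnionMember in the set): holds — descendants of UnionMember are {ParentIncome, Tenure, UrbanRes}; none are in {Industry}.
Condition 2 (every backdoor path blocked by {Industry}):
  P1: blocked at fork node Industry ∈ conditioning set.
  P2: blocked at fork node Industry ∈ conditioning set.
{Industry} satisfies the backdoor criterion.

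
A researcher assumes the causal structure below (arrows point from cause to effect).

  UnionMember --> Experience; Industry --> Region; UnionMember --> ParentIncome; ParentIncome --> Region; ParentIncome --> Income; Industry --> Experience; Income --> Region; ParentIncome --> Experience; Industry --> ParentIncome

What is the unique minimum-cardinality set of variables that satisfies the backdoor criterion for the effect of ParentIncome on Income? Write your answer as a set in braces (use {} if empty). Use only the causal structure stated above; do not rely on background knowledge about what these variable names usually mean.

{}

Variables eligible for adjustment (non-descendants of ParentIncome, excluding ParentIncome and Income): {Industry, UnionMember}.
Backdoor paths from ParentIncome to Income:
  P1: ParentIncome <- Industry -> Region <- Income
  P2: ParentIncome <- UnionMember -> Experience <- Industry -> Region <- Income
Each backdoor path contains an unconditioned collider, so every path is already blocked with the empty conditioning set:
  P1: blocked at collider Region (neither it nor any descendant is in the conditioning set).
  P2: blocked at collider Experience (neither it nor any descendant is in the conditioning set).
The empty set is therefore the unique smallest valid set.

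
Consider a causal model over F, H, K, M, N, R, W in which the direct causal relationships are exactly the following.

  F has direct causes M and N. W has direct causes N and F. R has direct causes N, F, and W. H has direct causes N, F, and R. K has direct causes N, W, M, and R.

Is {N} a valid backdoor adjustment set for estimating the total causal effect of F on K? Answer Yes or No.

Backdoor paths from F to K (paths whose first edge points into F):
  P1: F <- M -> K
  P2: F <- N -> W -> R -> K
  P3: F <- N -> W -> K
  P4: F <- N -> R <- W -> K
  P5: F <- N -> R -> K
  P6: F <- N -> K
  P7: F <- N -> H <- R <- W -> K
  P8: F <- N -> H <- R -> K
Condition 1 (no descendant of F in the set): holds — descendants of F are {H, K, R, W}; none are in {N}.
Condition 2 (every backdoor path blocked by {N}):
  P1: open — no interior node is in the conditioning set.
  P2: blocked at fork node N ∈ conditioning set.
  P3: blocked at fork node N ∈ conditioning set.
  P4: blocked at fork node N ∈ conditioning set.
  P5: blocked at fork node N ∈ conditioning set.
  P6: blocked at fork node N ∈ conditioning set.
  P7: blocked at fork node N ∈ conditioning set.
  P8: blocked at fork node N ∈ conditioning set.
{N} does not satisfy the backdoor criterion.

No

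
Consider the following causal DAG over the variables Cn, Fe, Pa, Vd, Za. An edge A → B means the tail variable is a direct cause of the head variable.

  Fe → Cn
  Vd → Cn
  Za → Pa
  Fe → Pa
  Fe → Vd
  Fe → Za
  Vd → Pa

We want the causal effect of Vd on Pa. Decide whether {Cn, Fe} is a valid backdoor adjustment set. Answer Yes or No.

Backdoor paths from Vd to Pa (paths whose first edge points into Vd):
  P1: Vd <- Fe -> Za -> Pa
  P2: Vd <- Fe -> Pa
Condition 1 (no descendant of Vd in the set): FAILS — Cn is a descendant of Vd.
Condition 2 (every backdoor path blocked by {Cn, Fe}):
  P1: blocked at fork node Fe ∈ conditioning set.
  P2: blocked at fork node Fe ∈ conditioning set.
{Cn, Fe} does not satisfy the backdoor criterion.

No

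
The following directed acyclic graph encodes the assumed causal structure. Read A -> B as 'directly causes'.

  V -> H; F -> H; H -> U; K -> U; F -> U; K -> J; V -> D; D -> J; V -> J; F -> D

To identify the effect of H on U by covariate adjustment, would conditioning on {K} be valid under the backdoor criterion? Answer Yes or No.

No

Backdoor paths from H to U (paths whose first edge points into H):
  P1: H <- V -> D <- F -> U
  P2: H <- V -> D -> J <- K -> U
  P3: H <- V -> J <- D <- F -> U
  P4: H <- V -> J <- K -> U
  P5: H <- F -> D <- V -> J <- K -> U
  P6: H <- F -> D -> J <- K -> U
  P7: H <- F -> U
Condition 1 (no descendant of H in the set): holds — descendants of H are {U}; none are in {K}.
Condition 2 (every backdoor path blocked by {K}):
  P1: blocked at collider D (neither it nor any descendant is in the conditioning set).
  P2: blocked at collider J (neither it nor any descendant is in the conditioning set).
  P3: blocked at collider J (neither it nor any descendant is in the conditioning set).
  P4: blocked at collider J (neither it nor any descendant is in the conditioning set).
  P5: blocked at collider D (neither it nor any descendant is in the conditioning set).
  P6: blocked at collider J (neither it nor any descendant is in the conditioning set).
  P7: open — no interior node is in the conditioning set.
{K} does not satisfy the backdoor criterion.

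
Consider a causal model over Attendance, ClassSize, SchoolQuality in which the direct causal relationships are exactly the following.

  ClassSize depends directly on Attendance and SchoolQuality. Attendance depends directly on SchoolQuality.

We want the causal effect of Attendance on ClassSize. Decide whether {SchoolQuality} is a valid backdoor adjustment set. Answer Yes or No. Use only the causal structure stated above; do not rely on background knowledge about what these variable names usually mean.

Backdoor paths from Attendance to ClassSize (paths whose first edge points into Attendance):
  P1: Attendance <- SchoolQuality -> ClassSize
Condition 1 (no descendant of Attendance in the set): holds — descendants of Attendance are {ClassSize}; none are in {SchoolQuality}.
Condition 2 (every backdoor path blocked by {SchoolQuality}):
  P1: blocked at fork node SchoolQuality ∈ conditioning set.
{SchoolQuality} satisfies the backdoor criterion.

Yes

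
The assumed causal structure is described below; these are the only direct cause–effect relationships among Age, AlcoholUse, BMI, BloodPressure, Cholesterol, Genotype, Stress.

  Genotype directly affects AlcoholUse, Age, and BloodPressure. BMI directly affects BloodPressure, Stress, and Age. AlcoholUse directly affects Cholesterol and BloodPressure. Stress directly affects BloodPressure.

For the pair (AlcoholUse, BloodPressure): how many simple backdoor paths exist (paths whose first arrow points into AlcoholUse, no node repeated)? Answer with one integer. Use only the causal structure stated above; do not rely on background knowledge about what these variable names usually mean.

A backdoor path from AlcoholUse to BloodPressure is any simple undirected path whose first edge points into AlcoholUse (i.e. leaves AlcoholUse via a parent).
Parents of AlcoholUse: {Genotype}.
Enumerating:
  P1: AlcoholUse <- Genotype -> Age <- BMI -> Stress -> BloodPressure
  P2: AlcoholUse <- Genotype -> Age <- BMI -> BloodPressure
  P3: AlcoholUse <- Genotype -> BloodPressure
That exhausts the simple backdoor paths. Count: 3.

3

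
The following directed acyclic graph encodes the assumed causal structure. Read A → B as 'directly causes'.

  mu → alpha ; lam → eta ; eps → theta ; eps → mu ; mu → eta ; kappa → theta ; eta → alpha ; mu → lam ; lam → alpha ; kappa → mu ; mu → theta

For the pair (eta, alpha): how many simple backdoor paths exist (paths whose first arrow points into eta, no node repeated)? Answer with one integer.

A backdoor path from eta to alpha is any simple undirected path whose first edge points into eta (i.e. leaves eta via a parent).
Parents of eta: {lam, mu}.
Enumerating:
  P1: eta <- mu -> lam -> alpha
  P2: eta <- mu -> alpha
  P3: eta <- lam <- mu -> alpha
  P4: eta <- lam -> alpha
That exhausts the simple backdoor paths. Count: 4.

4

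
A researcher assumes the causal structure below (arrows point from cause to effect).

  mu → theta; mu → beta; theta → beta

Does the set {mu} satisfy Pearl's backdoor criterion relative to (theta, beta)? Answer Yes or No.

Backdoor paths from theta to beta (paths whose first edge points into theta):
  P1: theta <- mu -> beta
Condition 1 (no descendant of theta in the set): holds — descendants of theta are {beta}; none are in {mu}.
Condition 2 (every backdoor path blocked by {mu}):
  P1: blocked at fork node mu ∈ conditioning set.
{mu} satisfies the backdoor criterion.

Yes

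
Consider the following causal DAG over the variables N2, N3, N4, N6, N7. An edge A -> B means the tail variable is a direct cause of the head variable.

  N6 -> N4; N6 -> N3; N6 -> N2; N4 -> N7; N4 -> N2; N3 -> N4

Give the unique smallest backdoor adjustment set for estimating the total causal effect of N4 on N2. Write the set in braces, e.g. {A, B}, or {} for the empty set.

Variables eligible for adjustment (non-descendants of N4, excluding N4 and N2): {N3, N6}.
Backdoor paths from N4 to N2:
  P1: N4 <- N6 -> N2
  P2: N4 <- N3 <- N6 -> N2
The empty set is not sufficient: P1 (N4 <- N6 -> N2) has no collider blocking it and no conditioned non-collider, so it is open.
Try {N6}:
  P1: blocked at fork node N6 ∈ conditioning set.
  P2: blocked at fork node N6 ∈ conditioning set.
{N6} contains no descendant of N4 and blocks every backdoor path.
No other singleton works — e.g. {N3} leaves P1 open — so {N6} is the unique smallest valid adjustment set.

{N6}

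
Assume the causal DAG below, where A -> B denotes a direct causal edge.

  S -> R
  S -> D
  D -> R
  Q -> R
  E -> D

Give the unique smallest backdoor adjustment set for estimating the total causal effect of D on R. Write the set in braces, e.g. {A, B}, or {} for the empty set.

Variables eligible for adjustment (non-descendants of D, excluding D and R): {E, Q, S}.
Backdoor paths from D to R:
  P1: D <- S -> R
The empty set is not sufficient: P1 (D <- S -> R) has no collider blocking it and no conditioned non-collider, so it is open.
Try {S}:
  P1: blocked at fork node S ∈ conditioning set.
{S} contains no descendant of D and blocks every backdoor path.
No other singleton works — e.g. {E} leaves P1 open — so {S} is the unique smallest valid adjustment set.

{S}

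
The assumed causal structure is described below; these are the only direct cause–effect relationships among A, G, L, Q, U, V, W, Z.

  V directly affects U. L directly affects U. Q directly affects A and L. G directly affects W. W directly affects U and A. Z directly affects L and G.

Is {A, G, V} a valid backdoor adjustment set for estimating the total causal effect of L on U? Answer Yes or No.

No

Backdoor paths from L to U (paths whose first edge points into L):
  P1: L <- Q -> A <- W -> U
  P2: L <- Z -> G -> W -> U
Condition 1 (no descendant of L in the set): holds — descendants of L are {U}; none are in {A, G, V}.
Condition 2 (every backdoor path blocked by {A, G, V}):
  P1: open — collider(s) A are conditioned on (or have a conditioned descendant) and no non-collider on the path is in the set.
  P2: blocked at chain node G ∈ conditioning set.
{A, G, V} does not satisfy the backdoor criterion.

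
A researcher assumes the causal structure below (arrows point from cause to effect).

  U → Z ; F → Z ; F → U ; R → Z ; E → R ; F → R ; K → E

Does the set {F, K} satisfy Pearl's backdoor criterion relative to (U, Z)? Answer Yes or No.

Backdoor paths from U to Z (paths whose first edge points into U):
  P1: U <- F -> R -> Z
  P2: U <- F -> Z
Condition 1 (no descendant of U in the set): holds — descendants of U are {Z}; none are in {F, K}.
Condition 2 (every backdoor path blocked by {F, K}):
  P1: blocked at fork node F ∈ conditioning set.
  P2: blocked at fork node F ∈ conditioning set.
{F, K} satisfies the backdoor criterion.

Yes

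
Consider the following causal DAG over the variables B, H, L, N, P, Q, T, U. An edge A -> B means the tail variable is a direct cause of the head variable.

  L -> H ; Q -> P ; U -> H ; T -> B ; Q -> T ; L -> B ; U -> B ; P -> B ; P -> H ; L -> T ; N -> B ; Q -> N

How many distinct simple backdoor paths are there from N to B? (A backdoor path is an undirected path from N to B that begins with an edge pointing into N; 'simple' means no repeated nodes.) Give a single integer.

8

A backdoor path from N to B is any simple undirected path whose first edge points into N (i.e. leaves N via a parent).
Parents of N: {Q}.
Enumerating:
  P1: N <- Q -> P -> H <- L -> T -> B
  P2: N <- Q -> P -> H <- L -> B
  P3: N <- Q -> P -> H <- U -> B
  P4: N <- Q -> P -> B
  P5: N <- Q -> T <- L -> H <- P -> B
  P6: N <- Q -> T <- L -> H <- U -> B
  P7: N <- Q -> T <- L -> B
  P8: N <- Q -> T -> B
That exhausts the simple backdoor paths. Count: 8.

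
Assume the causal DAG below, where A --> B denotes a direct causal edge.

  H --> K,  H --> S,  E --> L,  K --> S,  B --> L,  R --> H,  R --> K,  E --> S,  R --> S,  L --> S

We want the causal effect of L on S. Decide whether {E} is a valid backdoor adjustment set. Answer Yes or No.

Yes

Backdoor paths from L to S (paths whose first edge points into L):
  P1: L <- E -> S
Condition 1 (no descendant of L in the set): holds — descendants of L are {S}; none are in {E}.
Condition 2 (every backdoor path blocked by {E}):
  P1: blocked at fork node E ∈ conditioning set.
{E} satisfies the backdoor criterion.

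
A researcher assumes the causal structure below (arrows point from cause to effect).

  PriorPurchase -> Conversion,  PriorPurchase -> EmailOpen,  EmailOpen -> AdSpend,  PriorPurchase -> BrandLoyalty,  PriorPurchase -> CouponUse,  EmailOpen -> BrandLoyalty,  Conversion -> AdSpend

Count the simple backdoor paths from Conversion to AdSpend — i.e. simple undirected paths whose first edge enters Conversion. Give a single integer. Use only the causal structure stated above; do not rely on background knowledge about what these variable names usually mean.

2

A backdoor path from Conversion to AdSpend is any simple undirected path whose first edge points into Conversion (i.e. leaves Conversion via a parent).
Parents of Conversion: {PriorPurchase}.
Enumerating:
  P1: Conversion <- PriorPurchase -> EmailOpen -> AdSpend
  P2: Conversion <- PriorPurchase -> BrandLoyalty <- EmailOpen -> AdSpend
That exhausts the simple backdoor paths. Count: 2.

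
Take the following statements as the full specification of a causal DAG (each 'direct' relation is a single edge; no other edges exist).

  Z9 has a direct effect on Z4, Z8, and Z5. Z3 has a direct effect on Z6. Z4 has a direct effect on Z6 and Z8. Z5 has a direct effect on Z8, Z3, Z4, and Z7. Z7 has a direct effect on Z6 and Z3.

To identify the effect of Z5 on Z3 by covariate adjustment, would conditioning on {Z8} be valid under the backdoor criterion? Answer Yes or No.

No

Backdoor paths from Z5 to Z3 (paths whose first edge points into Z5):
  P1: Z5 <- Z9 -> Z4 -> Z6 <- Z7 -> Z3
  P2: Z5 <- Z9 -> Z4 -> Z6 <- Z3
  P3: Z5 <- Z9 -> Z8 <- Z4 -> Z6 <- Z7 -> Z3
  P4: Z5 <- Z9 -> Z8 <- Z4 -> Z6 <- Z3
Condition 1 (no descendant of Z5 in the set): FAILS — Z8 is a descendant of Z5.
Condition 2 (every backdoor path blocked by {Z8}):
  P1: blocked at collider Z6 (neither it nor any descendant is in the conditioning set).
  P2: blocked at collider Z6 (neither it nor any descendant is in the conditioning set).
  P3: blocked at collider Z6 (neither it nor any descendant is in the conditioning set).
  P4: blocked at collider Z6 (neither it nor any descendant is in the conditioning set).
{Z8} does not satisfy the backdoor criterion.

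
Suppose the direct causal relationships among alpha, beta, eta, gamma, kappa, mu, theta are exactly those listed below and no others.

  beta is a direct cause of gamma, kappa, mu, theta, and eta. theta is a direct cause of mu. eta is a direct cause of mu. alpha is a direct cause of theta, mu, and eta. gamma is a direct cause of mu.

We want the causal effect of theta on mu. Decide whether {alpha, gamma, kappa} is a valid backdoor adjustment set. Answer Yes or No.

Backdoor paths from theta to mu (paths whose first edge points into theta):
  P1: theta <- beta -> eta <- alpha -> mu
  P2: theta <- beta -> eta -> mu
  P3: theta <- beta -> gamma -> mu
  P4: theta <- beta -> mu
  P5: theta <- alpha -> eta <- beta -> gamma -> mu
  P6: theta <- alpha -> eta <- beta -> mu
  P7: theta <- alpha -> eta -> mu
  P8: theta <- alpha -> mu
Condition 1 (no descendant of theta in the set): holds — descendants of theta are {mu}; none are in {alpha, gamma, kappa}.
Condition 2 (every backdoor path blocked by {alpha, gamma, kappa}):
  P1: blocked at collider eta (neither it nor any descendant is in the conditioning set).
  P2: open — no interior node is in the conditioning set.
  P3: blocked at chain node gamma ∈ conditioning set.
  P4: open — no interior node is in the conditioning set.
  P5: blocked at fork node alpha ∈ conditioning set.
  P6: blocked at fork node alpha ∈ conditioning set.
  P7: blocked at fork node alpha ∈ conditioning set.
  P8: blocked at fork node alpha ∈ conditioning set.
{alpha, gamma, kappa} does not satisfy the backdoor criterion.

No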